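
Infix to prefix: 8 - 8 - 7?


left-to-right (same/higher precedence on left): tree is (- (- 8 8) 7)
Prefix: - - 8 8 7


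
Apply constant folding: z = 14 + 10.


14 + 10 = 24 at compile time
Optimized: z = 24


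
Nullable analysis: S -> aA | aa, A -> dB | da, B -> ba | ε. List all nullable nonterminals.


A nonterminal is nullable iff some alternative derives ε (directly, or every symbol in it is nullable)
Nullable: {B}


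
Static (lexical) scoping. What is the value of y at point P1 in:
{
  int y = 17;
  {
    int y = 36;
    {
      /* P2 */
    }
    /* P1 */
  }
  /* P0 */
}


y declared in the same block as P1
y = 36


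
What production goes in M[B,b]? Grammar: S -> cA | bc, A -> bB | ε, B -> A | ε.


For [B, b]: 'b' ∈ FIRST(A)
Entry: B -> A


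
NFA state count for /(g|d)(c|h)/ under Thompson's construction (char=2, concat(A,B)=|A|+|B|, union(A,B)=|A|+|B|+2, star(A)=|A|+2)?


Syntax tree has 4 char leaf(s), 2 union(s), 0 star(s)
chars contribute 4×2 = 8; each union adds +2; each star adds +2
Total: 8 + 4 + 0 = 12 states


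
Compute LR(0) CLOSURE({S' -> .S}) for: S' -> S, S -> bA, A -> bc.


Start: S' -> .S
For each item with dot before a nonterminal B, add B -> .γ for every B-production
Closure: [S' -> .S, S -> .bA]


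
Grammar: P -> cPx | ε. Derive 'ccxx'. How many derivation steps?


Derivation: P => cPx => ccPxx => ccxx
Steps: 3


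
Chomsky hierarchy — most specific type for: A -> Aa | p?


Left-linear: every RHS is a terminal or one nonterminal followed by a terminal
Classification: Type 3 (Regular)


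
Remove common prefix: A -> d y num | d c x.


Common prefix: 'd'
Factored: A -> d A', A' -> y num | c x


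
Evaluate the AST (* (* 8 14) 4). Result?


Evaluate inner: (* 8 14) = 112
Evaluate root: (* 112 4) = 448
Result: 448


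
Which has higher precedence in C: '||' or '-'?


'-' is additive (level 9); '||' is logical OR (level 1)
Higher level binds tighter
'-' has higher precedence than '||'


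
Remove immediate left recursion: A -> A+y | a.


Left-recursive alternatives: A+y; non-recursive: a
Introduce A': A -> aA', A' -> +yA' | ε


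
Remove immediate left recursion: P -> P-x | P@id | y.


Left-recursive alternatives: P-x, P@id; non-recursive: y
Introduce P': P -> yP', P' -> -xP' | @idP' | ε


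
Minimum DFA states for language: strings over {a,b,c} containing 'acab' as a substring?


KMP-style automaton: 4 progress states + 1 absorbing accept = 5
Minimal DFA: 5 states


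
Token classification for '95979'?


Pattern: digits only
Type: INTEGER_LITERAL


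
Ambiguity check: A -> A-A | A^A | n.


'n-n^n' has two parse trees (no precedence encoded between - and ^)
Ambiguous


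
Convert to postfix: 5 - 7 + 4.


Left to right (same or higher precedence on left)
Postfix: 5 7 - 4 +


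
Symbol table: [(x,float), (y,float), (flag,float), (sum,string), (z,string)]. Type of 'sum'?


Lookup 'sum' → type string


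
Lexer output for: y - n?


Scan left to right, longest-match per lexeme
Tokens: ID(y), OP(-), ID(n)


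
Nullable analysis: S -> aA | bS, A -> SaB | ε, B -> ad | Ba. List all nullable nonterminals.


A nonterminal is nullable iff some alternative derives ε (directly, or every symbol in it is nullable)
Nullable: {A}


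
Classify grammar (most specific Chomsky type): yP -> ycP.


LHS has context (more than one symbol) and |LHS| ≤ |RHS|
Classification: Type 1 (Context-Sensitive)


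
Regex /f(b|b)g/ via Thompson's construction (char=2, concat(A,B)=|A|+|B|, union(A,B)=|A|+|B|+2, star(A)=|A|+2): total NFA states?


Syntax tree has 4 char leaf(s), 1 union(s), 0 star(s)
chars contribute 4×2 = 8; each union adds +2; each star adds +2
Total: 8 + 2 + 0 = 10 states


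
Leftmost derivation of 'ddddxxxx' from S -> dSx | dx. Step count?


Derivation: S => dSx => ddSxx => dddSxxx => ddddxxxx
Steps: 4


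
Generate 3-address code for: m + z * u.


Break into single-operator statements:
t1 = z * u
t2 = m + t1


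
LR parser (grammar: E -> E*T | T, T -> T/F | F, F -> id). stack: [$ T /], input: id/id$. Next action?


no handle; shift 'id'
Action: shift


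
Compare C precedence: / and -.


'/' is multiplicative (level 10); '-' is additive (level 9)
Higher level binds tighter
'/' has higher precedence than '-'


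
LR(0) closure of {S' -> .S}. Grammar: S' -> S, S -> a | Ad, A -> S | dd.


Start: S' -> .S
For each item with dot before a nonterminal B, add B -> .γ for every B-production
Closure: [S' -> .S, S -> .a, S -> .Ad, A -> .S, A -> .dd]


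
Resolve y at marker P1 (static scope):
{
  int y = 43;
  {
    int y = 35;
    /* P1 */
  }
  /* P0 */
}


y declared in the same block as P1
y = 35


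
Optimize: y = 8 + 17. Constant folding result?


8 + 17 = 25 at compile time
Optimized: y = 25


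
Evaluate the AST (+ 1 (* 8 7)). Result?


Evaluate inner: (* 8 7) = 56
Evaluate root: (+ 1 56) = 57
Result: 57


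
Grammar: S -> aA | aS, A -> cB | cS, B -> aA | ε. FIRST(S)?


Per alternative of S: FIRST(aA) = {a}; FIRST(aS) = {a}
FIRST(S) = {a}


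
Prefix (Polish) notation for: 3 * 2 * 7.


left-to-right (same/higher precedence on left): tree is (* (* 3 2) 7)
Prefix: * * 3 2 7


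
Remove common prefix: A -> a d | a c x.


Common prefix: 'a'
Factored: A -> a A', A' -> d | c x


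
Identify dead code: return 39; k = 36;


statement follows a return and is unreachable
Dead: 'k = 36'


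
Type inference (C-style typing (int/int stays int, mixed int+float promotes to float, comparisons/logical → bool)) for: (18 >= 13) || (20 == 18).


Operand types: bool || bool
Rule: logical operators take bool operands and yield bool
Result type: bool


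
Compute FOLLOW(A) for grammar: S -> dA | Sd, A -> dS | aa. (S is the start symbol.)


$ ∈ FOLLOW(S). For each A -> αBβ: add FIRST(β)\{ε} to FOLLOW(B); if β nullable, add FOLLOW(A).
FOLLOW(A) = {$, d}


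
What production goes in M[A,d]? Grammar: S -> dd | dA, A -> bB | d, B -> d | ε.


For [A, d]: 'd' ∈ FIRST(d)
Entry: A -> d


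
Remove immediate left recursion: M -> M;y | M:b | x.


Left-recursive alternatives: M;y, M:b; non-recursive: x
Introduce M': M -> xM', M' -> ;yM' | :bM' | ε


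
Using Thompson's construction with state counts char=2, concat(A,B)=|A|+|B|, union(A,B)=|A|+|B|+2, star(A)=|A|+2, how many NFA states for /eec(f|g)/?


Syntax tree has 5 char leaf(s), 1 union(s), 0 star(s)
chars contribute 5×2 = 10; each union adds +2; each star adds +2
Total: 10 + 2 + 0 = 12 states


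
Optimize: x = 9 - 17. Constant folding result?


9 - 17 = -8 at compile time
Optimized: x = -8


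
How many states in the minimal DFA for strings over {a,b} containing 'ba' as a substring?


KMP-style automaton: 2 progress states + 1 absorbing accept = 3
Minimal DFA: 3 states


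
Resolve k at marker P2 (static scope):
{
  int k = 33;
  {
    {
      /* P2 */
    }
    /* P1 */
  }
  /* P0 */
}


P2's block does not declare k; resolves to the enclosing declaration at depth 0
k = 33


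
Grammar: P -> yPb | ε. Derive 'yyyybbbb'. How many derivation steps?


Derivation: P => yPb => yyPbb => yyyPbbb => yyyyPbbbb => yyyybbbb
Steps: 5


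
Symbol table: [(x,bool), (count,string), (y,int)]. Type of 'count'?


Lookup 'count' → type string


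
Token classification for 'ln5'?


Pattern: letter/underscore followed by alphanumerics, not a keyword
Type: IDENTIFIER


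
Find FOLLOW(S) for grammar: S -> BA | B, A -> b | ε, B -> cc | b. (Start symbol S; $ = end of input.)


$ ∈ FOLLOW(S). For each A -> αBβ: add FIRST(β)\{ε} to FOLLOW(B); if β nullable, add FOLLOW(A).
FOLLOW(S) = {$}


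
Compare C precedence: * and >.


'*' is multiplicative (level 10); '>' is relational (level 7)
Higher level binds tighter
'*' has higher precedence than '>'


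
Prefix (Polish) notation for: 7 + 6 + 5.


left-to-right (same/higher precedence on left): tree is (+ (+ 7 6) 5)
Prefix: + + 7 6 5


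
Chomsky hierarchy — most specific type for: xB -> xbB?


LHS has context (more than one symbol) and |LHS| ≤ |RHS|
Classification: Type 1 (Context-Sensitive)


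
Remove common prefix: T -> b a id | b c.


Common prefix: 'b'
Factored: T -> b T', T' -> a id | c


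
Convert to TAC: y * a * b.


Break into single-operator statements:
t1 = y * a
t2 = t1 * b


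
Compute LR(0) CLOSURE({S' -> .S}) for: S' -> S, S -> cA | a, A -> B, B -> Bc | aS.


Start: S' -> .S
For each item with dot before a nonterminal B, add B -> .γ for every B-production
Closure: [S' -> .S, S -> .cA, S -> .a]


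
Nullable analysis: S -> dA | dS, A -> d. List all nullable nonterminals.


A nonterminal is nullable iff some alternative derives ε (directly, or every symbol in it is nullable)
Nullable: {}


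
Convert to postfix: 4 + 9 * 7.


* has higher precedence, evaluate 9*7 first
Postfix: 4 9 7 * +


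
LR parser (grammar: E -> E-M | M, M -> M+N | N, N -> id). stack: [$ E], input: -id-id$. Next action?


shift '-' to continue E -> E-M
Action: shift


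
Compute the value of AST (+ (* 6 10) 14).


Evaluate inner: (* 6 10) = 60
Evaluate root: (+ 60 14) = 74
Result: 74


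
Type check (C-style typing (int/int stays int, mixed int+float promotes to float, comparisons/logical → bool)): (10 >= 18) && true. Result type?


Operand types: bool && bool
Rule: logical operators take bool operands and yield bool
Result type: bool


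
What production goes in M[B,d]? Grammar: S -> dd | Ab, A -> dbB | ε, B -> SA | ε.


For [B, d]: 'd' ∈ FIRST(SA)
Entry: B -> SA


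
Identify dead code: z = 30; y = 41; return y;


z is assigned but never read
Dead: 'z = 30'


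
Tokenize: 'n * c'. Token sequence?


Scan left to right, longest-match per lexeme
Tokens: ID(n), OP(*), ID(c)


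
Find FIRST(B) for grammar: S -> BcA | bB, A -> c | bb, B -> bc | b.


Per alternative of B: FIRST(bc) = {b}; FIRST(b) = {b}
FIRST(B) = {b}


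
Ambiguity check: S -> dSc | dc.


balanced d^n…c^n: each string has a unique parse
Unambiguous


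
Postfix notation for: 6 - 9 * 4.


* has higher precedence, evaluate 9*4 first
Postfix: 6 9 4 * -


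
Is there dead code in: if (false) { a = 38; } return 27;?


condition is constant false, so the whole block is unreachable
Dead: 'if (false) { a = 38; }'


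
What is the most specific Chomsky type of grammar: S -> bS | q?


Right-linear: every RHS is a terminal or a terminal followed by one nonterminal
Classification: Type 3 (Regular)


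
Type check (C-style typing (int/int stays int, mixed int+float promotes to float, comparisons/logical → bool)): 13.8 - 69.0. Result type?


Operand types: float - float
Rule: mixed int/float promotes to float; int/int stays int
Result type: float


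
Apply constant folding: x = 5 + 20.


5 + 20 = 25 at compile time
Optimized: x = 25


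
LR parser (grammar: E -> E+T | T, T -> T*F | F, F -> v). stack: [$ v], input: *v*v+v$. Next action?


'v' on top is the handle for F -> v
Action: reduce (F -> v)


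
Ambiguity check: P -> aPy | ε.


balanced a^n…y^n: each string has a unique parse
Unambiguous


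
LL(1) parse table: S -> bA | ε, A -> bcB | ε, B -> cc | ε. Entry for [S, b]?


For [S, b]: 'b' ∈ FIRST(bA)
Entry: S -> bA


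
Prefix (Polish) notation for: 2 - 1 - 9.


left-to-right (same/higher precedence on left): tree is (- (- 2 1) 9)
Prefix: - - 2 1 9


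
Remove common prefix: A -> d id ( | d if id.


Common prefix: 'd'
Factored: A -> d A', A' -> id ( | if id


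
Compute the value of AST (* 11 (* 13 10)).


Evaluate inner: (* 13 10) = 130
Evaluate root: (* 11 130) = 1430
Result: 1430


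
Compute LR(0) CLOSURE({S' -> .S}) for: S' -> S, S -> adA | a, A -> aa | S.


Start: S' -> .S
For each item with dot before a nonterminal B, add B -> .γ for every B-production
Closure: [S' -> .S, S -> .adA, S -> .a]


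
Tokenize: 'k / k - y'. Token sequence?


Scan left to right, longest-match per lexeme
Tokens: ID(k), OP(/), ID(k), OP(-), ID(y)


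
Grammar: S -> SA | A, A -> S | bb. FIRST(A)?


Per alternative of A: FIRST(S) = {b}; FIRST(bb) = {b}
FIRST(A) = {b}


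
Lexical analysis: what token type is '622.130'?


Pattern: digits with a decimal point
Type: FLOAT_LITERAL


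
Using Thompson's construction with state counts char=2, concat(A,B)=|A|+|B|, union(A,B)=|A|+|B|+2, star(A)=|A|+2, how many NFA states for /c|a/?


Syntax tree has 2 char leaf(s), 1 union(s), 0 star(s)
chars contribute 2×2 = 4; each union adds +2; each star adds +2
Total: 4 + 2 + 0 = 6 states


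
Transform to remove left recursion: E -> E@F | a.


Left-recursive alternatives: E@F; non-recursive: a
Introduce E': E -> aE', E' -> @FE' | ε


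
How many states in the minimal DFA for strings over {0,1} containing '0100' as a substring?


KMP-style automaton: 4 progress states + 1 absorbing accept = 5
Minimal DFA: 5 states


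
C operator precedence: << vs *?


'*' is multiplicative (level 10); '<<' is shift (level 8)
Higher level binds tighter
'*' has higher precedence than '<<'


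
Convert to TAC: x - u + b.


Break into single-operator statements:
t1 = x - u
t2 = t1 + b


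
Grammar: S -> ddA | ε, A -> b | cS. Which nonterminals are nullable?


A nonterminal is nullable iff some alternative derives ε (directly, or every symbol in it is nullable)
Nullable: {S}


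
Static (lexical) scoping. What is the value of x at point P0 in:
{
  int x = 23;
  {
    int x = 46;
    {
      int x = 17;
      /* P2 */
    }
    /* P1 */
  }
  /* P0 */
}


x declared in the same block as P0
x = 23


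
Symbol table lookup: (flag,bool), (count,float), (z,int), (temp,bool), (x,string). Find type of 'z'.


Lookup 'z' → type int


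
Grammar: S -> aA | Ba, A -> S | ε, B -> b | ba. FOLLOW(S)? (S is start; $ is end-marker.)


$ ∈ FOLLOW(S). For each A -> αBβ: add FIRST(β)\{ε} to FOLLOW(B); if β nullable, add FOLLOW(A).
FOLLOW(S) = {$}


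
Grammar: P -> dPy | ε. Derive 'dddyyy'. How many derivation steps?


Derivation: P => dPy => ddPyy => dddPyyy => dddyyy
Steps: 4


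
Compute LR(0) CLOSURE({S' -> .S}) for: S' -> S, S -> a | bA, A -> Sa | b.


Start: S' -> .S
For each item with dot before a nonterminal B, add B -> .γ for every B-production
Closure: [S' -> .S, S -> .a, S -> .bA]


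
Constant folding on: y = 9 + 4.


9 + 4 = 13 at compile time
Optimized: y = 13


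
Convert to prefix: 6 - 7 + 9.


left-to-right (same/higher precedence on left): tree is (+ (- 6 7) 9)
Prefix: + - 6 7 9


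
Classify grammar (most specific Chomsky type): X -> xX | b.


Right-linear: every RHS is a terminal or a terminal followed by one nonterminal
Classification: Type 3 (Regular)


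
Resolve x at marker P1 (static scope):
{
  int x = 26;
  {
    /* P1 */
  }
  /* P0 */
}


P1's block does not declare x; resolves to the enclosing declaration at depth 0
x = 26


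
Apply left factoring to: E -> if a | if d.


Common prefix: 'if'
Factored: E -> if E', E' -> a | d


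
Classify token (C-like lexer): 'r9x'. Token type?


Pattern: letter/underscore followed by alphanumerics, not a keyword
Type: IDENTIFIER


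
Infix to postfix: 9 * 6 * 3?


Left to right (same or higher precedence on left)
Postfix: 9 6 * 3 *


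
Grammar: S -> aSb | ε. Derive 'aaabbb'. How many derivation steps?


Derivation: S => aSb => aaSbb => aaaSbbb => aaabbb
Steps: 4


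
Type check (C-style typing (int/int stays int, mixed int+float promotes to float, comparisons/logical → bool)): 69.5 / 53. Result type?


Operand types: float / int
Rule: mixed int/float promotes to float; int/int stays int
Result type: float


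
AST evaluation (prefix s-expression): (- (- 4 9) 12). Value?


Evaluate inner: (- 4 9) = -5
Evaluate root: (- -5 12) = -17
Result: -17


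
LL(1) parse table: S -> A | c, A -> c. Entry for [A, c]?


For [A, c]: 'c' ∈ FIRST(c)
Entry: A -> c


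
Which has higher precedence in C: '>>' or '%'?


'%' is multiplicative (level 10); '>>' is shift (level 8)
Higher level binds tighter
'%' has higher precedence than '>>'


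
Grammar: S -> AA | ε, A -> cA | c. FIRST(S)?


Per alternative of S: FIRST(AA) = {c}; FIRST(ε) = {ε}
FIRST(S) = {c, ε}


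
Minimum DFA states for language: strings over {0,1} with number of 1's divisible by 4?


Track (count of 1) mod 4: states 0..3, accept at 0
Minimal DFA: 4 states


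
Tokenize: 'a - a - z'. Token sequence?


Scan left to right, longest-match per lexeme
Tokens: ID(a), OP(-), ID(a), OP(-), ID(z)


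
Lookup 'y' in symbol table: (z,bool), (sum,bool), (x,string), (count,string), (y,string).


Lookup 'y' → type string


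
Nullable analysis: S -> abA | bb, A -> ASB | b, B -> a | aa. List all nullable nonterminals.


A nonterminal is nullable iff some alternative derives ε (directly, or every symbol in it is nullable)
Nullable: {}


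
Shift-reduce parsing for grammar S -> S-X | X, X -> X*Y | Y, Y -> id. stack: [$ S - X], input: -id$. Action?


handle 'S-X' on top; lookahead ∈ FOLLOW(S) = {-, $}
Action: reduce (S -> S-X)


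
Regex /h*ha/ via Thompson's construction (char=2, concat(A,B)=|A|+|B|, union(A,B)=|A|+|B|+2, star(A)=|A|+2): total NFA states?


Syntax tree has 3 char leaf(s), 0 union(s), 1 star(s)
chars contribute 3×2 = 6; each union adds +2; each star adds +2
Total: 6 + 0 + 2 = 8 states


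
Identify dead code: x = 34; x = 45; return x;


first assignment to x is overwritten before any read
Dead: 'x = 34'


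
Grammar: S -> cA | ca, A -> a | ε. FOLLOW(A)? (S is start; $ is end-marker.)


$ ∈ FOLLOW(S). For each A -> αBβ: add FIRST(β)\{ε} to FOLLOW(B); if β nullable, add FOLLOW(A).
FOLLOW(A) = {$}


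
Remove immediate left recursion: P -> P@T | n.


Left-recursive alternatives: P@T; non-recursive: n
Introduce P': P -> nP', P' -> @TP' | ε


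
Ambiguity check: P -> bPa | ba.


balanced b^n…a^n: each string has a unique parse
Unambiguous


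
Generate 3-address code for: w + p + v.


Break into single-operator statements:
t1 = w + p
t2 = t1 + v


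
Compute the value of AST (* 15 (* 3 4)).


Evaluate inner: (* 3 4) = 12
Evaluate root: (* 15 12) = 180
Result: 180


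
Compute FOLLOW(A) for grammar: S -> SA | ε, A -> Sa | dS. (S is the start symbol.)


$ ∈ FOLLOW(S). For each A -> αBβ: add FIRST(β)\{ε} to FOLLOW(B); if β nullable, add FOLLOW(A).
FOLLOW(A) = {$, a, d}


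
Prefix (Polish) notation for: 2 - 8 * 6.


'*' binds tighter: tree is (- 2 (* 8 6))
Prefix: - 2 * 8 6


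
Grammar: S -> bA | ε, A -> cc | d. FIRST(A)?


Per alternative of A: FIRST(cc) = {c}; FIRST(d) = {d}
FIRST(A) = {c, d}


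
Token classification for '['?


Pattern: delimiter/punctuation
Type: PUNCTUATION


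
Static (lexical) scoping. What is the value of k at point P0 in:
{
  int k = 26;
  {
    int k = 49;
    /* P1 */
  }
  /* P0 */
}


k declared in the same block as P0
k = 26


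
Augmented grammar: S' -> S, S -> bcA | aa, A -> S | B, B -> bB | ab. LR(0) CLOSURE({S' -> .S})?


Start: S' -> .S
For each item with dot before a nonterminal B, add B -> .γ for every B-production
Closure: [S' -> .S, S -> .bcA, S -> .aa]


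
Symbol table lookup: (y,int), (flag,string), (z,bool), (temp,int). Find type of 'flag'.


Lookup 'flag' → type string


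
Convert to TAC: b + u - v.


Break into single-operator statements:
t1 = b + u
t2 = t1 - v


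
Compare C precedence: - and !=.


'-' is additive (level 9); '!=' is equality (level 6)
Higher level binds tighter
'-' has higher precedence than '!='


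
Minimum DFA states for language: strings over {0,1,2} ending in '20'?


Track the longest suffix of input matching a prefix of '20': 3 classes (prefixes of length 0..2)
Minimal DFA: 3 states


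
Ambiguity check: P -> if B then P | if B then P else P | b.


dangling else: 'if B then if B then b else b' parses two ways
Ambiguous


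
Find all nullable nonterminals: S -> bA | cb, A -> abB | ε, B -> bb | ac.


A nonterminal is nullable iff some alternative derives ε (directly, or every symbol in it is nullable)
Nullable: {A}


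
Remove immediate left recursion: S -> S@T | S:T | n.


Left-recursive alternatives: S@T, S:T; non-recursive: n
Introduce S': S -> nS', S' -> @TS' | :TS' | ε


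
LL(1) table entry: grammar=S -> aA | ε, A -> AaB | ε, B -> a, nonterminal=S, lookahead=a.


For [S, a]: 'a' ∈ FIRST(aA)
Entry: S -> aA


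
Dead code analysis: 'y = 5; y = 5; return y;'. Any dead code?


first assignment to y is overwritten before any read
Dead: 'y = 5'


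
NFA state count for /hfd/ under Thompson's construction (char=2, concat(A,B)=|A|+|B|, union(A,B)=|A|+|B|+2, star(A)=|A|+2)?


Syntax tree has 3 char leaf(s), 0 union(s), 0 star(s)
chars contribute 3×2 = 6; each union adds +2; each star adds +2
Total: 6 + 0 + 0 = 6 states


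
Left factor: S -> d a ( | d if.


Common prefix: 'd'
Factored: S -> d S', S' -> a ( | if


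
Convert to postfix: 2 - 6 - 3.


Left to right (same or higher precedence on left)
Postfix: 2 6 - 3 -


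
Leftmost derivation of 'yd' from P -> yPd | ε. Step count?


Derivation: P => yPd => yd
Steps: 2


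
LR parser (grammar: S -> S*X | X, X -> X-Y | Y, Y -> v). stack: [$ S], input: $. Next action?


start symbol S on stack, input exhausted
Action: accept


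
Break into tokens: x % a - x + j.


Scan left to right, longest-match per lexeme
Tokens: ID(x), OP(%), ID(a), OP(-), ID(x), OP(+), ID(j)


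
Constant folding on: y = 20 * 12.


20 * 12 = 240 at compile time
Optimized: y = 240


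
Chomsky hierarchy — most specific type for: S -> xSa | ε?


Single nonterminal LHS, but x^n a^n is not regular
Classification: Type 2 (Context-Free)


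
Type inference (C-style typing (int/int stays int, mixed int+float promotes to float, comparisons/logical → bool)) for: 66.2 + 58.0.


Operand types: float + float
Rule: mixed int/float promotes to float; int/int stays int
Result type: float


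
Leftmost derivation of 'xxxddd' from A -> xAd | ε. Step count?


Derivation: A => xAd => xxAdd => xxxAddd => xxxddd
Steps: 4


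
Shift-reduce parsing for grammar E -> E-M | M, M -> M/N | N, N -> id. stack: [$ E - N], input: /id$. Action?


'N' (not preceded by M/) is the handle for M -> N
Action: reduce (M -> N)


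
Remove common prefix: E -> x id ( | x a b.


Common prefix: 'x'
Factored: E -> x E', E' -> id ( | a b


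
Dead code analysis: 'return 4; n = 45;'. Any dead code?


statement follows a return and is unreachable
Dead: 'n = 45'


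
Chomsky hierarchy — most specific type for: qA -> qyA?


LHS has context (more than one symbol) and |LHS| ≤ |RHS|
Classification: Type 1 (Context-Sensitive)


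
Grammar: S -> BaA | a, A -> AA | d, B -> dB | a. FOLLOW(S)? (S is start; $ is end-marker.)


$ ∈ FOLLOW(S). For each A -> αBβ: add FIRST(β)\{ε} to FOLLOW(B); if β nullable, add FOLLOW(A).
FOLLOW(S) = {$}


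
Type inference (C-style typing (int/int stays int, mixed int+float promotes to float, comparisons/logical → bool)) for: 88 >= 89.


Operand types: int >= int
Rule: comparison yields bool
Result type: bool


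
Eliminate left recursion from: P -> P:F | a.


Left-recursive alternatives: P:F; non-recursive: a
Introduce P': P -> aP', P' -> :FP' | ε


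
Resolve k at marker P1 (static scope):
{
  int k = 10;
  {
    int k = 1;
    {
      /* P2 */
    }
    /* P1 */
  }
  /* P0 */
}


k declared in the same block as P1
k = 1


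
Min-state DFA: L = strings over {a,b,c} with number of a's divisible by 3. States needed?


Track (count of a) mod 3: states 0..2, accept at 0
Minimal DFA: 3 states


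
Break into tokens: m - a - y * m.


Scan left to right, longest-match per lexeme
Tokens: ID(m), OP(-), ID(a), OP(-), ID(y), OP(*), ID(m)


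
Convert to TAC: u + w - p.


Break into single-operator statements:
t1 = u + w
t2 = t1 - p


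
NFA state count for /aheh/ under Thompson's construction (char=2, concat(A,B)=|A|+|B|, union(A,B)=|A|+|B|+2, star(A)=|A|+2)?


Syntax tree has 4 char leaf(s), 0 union(s), 0 star(s)
chars contribute 4×2 = 8; each union adds +2; each star adds +2
Total: 8 + 0 + 0 = 8 states


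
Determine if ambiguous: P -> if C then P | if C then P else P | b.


dangling else: 'if C then if C then b else b' parses two ways
Ambiguous


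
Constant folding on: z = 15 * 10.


15 * 10 = 150 at compile time
Optimized: z = 150


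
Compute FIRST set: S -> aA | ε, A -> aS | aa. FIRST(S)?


Per alternative of S: FIRST(aA) = {a}; FIRST(ε) = {ε}
FIRST(S) = {a, ε}


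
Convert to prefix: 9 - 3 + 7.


left-to-right (same/higher precedence on left): tree is (+ (- 9 3) 7)
Prefix: + - 9 3 7


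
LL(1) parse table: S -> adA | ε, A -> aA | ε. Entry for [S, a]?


For [S, a]: 'a' ∈ FIRST(adA)
Entry: S -> adA


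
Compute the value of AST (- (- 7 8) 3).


Evaluate inner: (- 7 8) = -1
Evaluate root: (- -1 3) = -4
Result: -4


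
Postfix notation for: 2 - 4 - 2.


Left to right (same or higher precedence on left)
Postfix: 2 4 - 2 -


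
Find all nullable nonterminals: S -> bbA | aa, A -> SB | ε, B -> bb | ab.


A nonterminal is nullable iff some alternative derives ε (directly, or every symbol in it is nullable)
Nullable: {A}


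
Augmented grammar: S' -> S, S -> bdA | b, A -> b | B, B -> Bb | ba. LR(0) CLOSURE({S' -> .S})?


Start: S' -> .S
For each item with dot before a nonterminal B, add B -> .γ for every B-production
Closure: [S' -> .S, S -> .bdA, S -> .b]


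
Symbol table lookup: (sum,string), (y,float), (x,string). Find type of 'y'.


Lookup 'y' → type float


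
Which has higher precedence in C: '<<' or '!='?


'<<' is shift (level 8); '!=' is equality (level 6)
Higher level binds tighter
'<<' has higher precedence than '!='


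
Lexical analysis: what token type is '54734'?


Pattern: digits only
Type: INTEGER_LITERAL


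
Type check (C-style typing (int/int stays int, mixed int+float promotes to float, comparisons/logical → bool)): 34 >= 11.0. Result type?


Operand types: int >= float
Rule: comparison yields bool
Result type: bool


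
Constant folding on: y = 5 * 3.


5 * 3 = 15 at compile time
Optimized: y = 15


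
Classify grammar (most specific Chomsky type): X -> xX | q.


Right-linear: every RHS is a terminal or a terminal followed by one nonterminal
Classification: Type 3 (Regular)


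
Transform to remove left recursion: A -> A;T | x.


Left-recursive alternatives: A;T; non-recursive: x
Introduce A': A -> xA', A' -> ;TA' | ε


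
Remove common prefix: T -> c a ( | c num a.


Common prefix: 'c'
Factored: T -> c T', T' -> a ( | num a


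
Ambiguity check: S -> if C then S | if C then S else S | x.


dangling else: 'if C then if C then x else x' parses two ways
Ambiguous


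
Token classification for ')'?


Pattern: delimiter/punctuation
Type: PUNCTUATION


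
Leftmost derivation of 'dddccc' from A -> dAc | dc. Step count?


Derivation: A => dAc => ddAcc => dddccc
Steps: 3


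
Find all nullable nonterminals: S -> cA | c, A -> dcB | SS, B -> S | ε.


A nonterminal is nullable iff some alternative derives ε (directly, or every symbol in it is nullable)
Nullable: {B}


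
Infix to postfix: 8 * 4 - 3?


Left to right (same or higher precedence on left)
Postfix: 8 4 * 3 -


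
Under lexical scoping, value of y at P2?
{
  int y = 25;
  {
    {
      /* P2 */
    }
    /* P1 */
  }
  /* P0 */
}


P2's block does not declare y; resolves to the enclosing declaration at depth 0
y = 25


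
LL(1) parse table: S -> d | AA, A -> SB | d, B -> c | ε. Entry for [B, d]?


For [B, d]: ε is nullable and 'd' ∈ FOLLOW(B)
Entry: B -> ε


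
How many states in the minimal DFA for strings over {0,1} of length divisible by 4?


Track length mod 4: states 0..3, accept at 0
Minimal DFA: 4 states


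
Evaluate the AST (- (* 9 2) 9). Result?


Evaluate inner: (* 9 2) = 18
Evaluate root: (- 18 9) = 9
Result: 9


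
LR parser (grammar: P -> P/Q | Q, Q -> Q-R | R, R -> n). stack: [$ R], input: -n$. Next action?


'R' (not preceded by Q-) is the handle for Q -> R
Action: reduce (Q -> R)


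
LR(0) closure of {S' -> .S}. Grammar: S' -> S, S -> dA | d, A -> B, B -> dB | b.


Start: S' -> .S
For each item with dot before a nonterminal B, add B -> .γ for every B-production
Closure: [S' -> .S, S -> .dA, S -> .d]


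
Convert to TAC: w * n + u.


Break into single-operator statements:
t1 = w * n
t2 = t1 + u


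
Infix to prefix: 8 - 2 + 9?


left-to-right (same/higher precedence on left): tree is (+ (- 8 2) 9)
Prefix: + - 8 2 9


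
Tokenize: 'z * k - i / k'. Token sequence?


Scan left to right, longest-match per lexeme
Tokens: ID(z), OP(*), ID(k), OP(-), ID(i), OP(/), ID(k)


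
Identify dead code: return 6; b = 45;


statement follows a return and is unreachable
Dead: 'b = 45'


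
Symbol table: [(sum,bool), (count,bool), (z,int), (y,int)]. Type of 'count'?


Lookup 'count' → type bool


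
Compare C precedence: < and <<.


'<<' is shift (level 8); '<' is relational (level 7)
Higher level binds tighter
'<<' has higher precedence than '<'


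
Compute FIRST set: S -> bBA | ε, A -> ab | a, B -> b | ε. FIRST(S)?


Per alternative of S: FIRST(bBA) = {b}; FIRST(ε) = {ε}
FIRST(S) = {b, ε}


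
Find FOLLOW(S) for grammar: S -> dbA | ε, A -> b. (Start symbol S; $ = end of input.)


$ ∈ FOLLOW(S). For each A -> αBβ: add FIRST(β)\{ε} to FOLLOW(B); if β nullable, add FOLLOW(A).
FOLLOW(S) = {$}


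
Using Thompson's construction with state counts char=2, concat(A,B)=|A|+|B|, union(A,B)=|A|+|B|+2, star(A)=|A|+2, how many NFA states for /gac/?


Syntax tree has 3 char leaf(s), 0 union(s), 0 star(s)
chars contribute 3×2 = 6; each union adds +2; each star adds +2
Total: 6 + 0 + 0 = 6 states


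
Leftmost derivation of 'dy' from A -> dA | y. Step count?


Derivation: A => dA => dy
Steps: 2


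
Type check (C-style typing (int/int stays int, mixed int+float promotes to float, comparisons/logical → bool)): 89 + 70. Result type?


Operand types: int + int
Rule: mixed int/float promotes to float; int/int stays int
Result type: int


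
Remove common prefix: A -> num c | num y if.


Common prefix: 'num'
Factored: A -> num A', A' -> c | y if


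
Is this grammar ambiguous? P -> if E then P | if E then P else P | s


dangling else: 'if E then if E then s else s' parses two ways
Ambiguous


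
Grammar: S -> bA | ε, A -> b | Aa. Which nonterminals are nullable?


A nonterminal is nullable iff some alternative derives ε (directly, or every symbol in it is nullable)
Nullable: {S}


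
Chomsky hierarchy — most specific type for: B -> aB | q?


Right-linear: every RHS is a terminal or a terminal followed by one nonterminal
Classification: Type 3 (Regular)


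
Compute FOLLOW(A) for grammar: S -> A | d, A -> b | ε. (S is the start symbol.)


$ ∈ FOLLOW(S). For each A -> αBβ: add FIRST(β)\{ε} to FOLLOW(B); if β nullable, add FOLLOW(A).
FOLLOW(A) = {$}


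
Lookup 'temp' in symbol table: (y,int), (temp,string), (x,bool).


Lookup 'temp' → type string


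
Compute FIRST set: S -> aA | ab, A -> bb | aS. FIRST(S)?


Per alternative of S: FIRST(aA) = {a}; FIRST(ab) = {a}
FIRST(S) = {a}


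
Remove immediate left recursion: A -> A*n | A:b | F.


Left-recursive alternatives: A*n, A:b; non-recursive: F
Introduce A': A -> FA', A' -> *nA' | :bA' | ε


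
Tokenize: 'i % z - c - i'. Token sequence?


Scan left to right, longest-match per lexeme
Tokens: ID(i), OP(%), ID(z), OP(-), ID(c), OP(-), ID(i)


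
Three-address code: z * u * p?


Break into single-operator statements:
t1 = z * u
t2 = t1 * p


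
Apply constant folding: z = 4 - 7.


4 - 7 = -3 at compile time
Optimized: z = -3


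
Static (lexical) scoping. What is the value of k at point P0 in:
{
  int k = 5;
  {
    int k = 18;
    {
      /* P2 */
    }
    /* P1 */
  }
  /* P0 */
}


k declared in the same block as P0
k = 5


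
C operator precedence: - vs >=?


'-' is additive (level 9); '>=' is relational (level 7)
Higher level binds tighter
'-' has higher precedence than '>='


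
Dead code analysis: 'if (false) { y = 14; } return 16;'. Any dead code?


condition is constant false, so the whole block is unreachable
Dead: 'if (false) { y = 14; }'


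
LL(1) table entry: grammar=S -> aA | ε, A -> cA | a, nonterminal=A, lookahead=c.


For [A, c]: 'c' ∈ FIRST(cA)
Entry: A -> cA


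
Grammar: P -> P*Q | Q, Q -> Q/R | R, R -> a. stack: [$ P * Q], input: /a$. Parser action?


'/' can extend Q; shift to build Q -> Q/R
Action: shift


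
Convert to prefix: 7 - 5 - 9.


left-to-right (same/higher precedence on left): tree is (- (- 7 5) 9)
Prefix: - - 7 5 9


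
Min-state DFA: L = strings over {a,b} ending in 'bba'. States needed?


Track the longest suffix of input matching a prefix of 'bba': 4 classes (prefixes of length 0..3)
Minimal DFA: 4 states


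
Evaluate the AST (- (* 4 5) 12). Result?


Evaluate inner: (* 4 5) = 20
Evaluate root: (- 20 12) = 8
Result: 8


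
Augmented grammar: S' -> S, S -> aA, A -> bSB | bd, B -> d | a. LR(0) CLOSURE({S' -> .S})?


Start: S' -> .S
For each item with dot before a nonterminal B, add B -> .γ for every B-production
Closure: [S' -> .S, S -> .aA]


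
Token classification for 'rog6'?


Pattern: letter/underscore followed by alphanumerics, not a keyword
Type: IDENTIFIER


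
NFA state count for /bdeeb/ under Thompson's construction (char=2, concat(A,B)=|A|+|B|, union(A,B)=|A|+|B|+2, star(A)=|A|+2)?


Syntax tree has 5 char leaf(s), 0 union(s), 0 star(s)
chars contribute 5×2 = 10; each union adds +2; each star adds +2
Total: 10 + 0 + 0 = 10 states


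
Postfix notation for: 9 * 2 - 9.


Left to right (same or higher precedence on left)
Postfix: 9 2 * 9 -


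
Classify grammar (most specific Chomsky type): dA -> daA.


LHS has context (more than one symbol) and |LHS| ≤ |RHS|
Classification: Type 1 (Context-Sensitive)


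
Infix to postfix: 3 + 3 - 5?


Left to right (same or higher precedence on left)
Postfix: 3 3 + 5 -


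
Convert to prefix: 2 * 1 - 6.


left-to-right (same/higher precedence on left): tree is (- (* 2 1) 6)
Prefix: - * 2 1 6


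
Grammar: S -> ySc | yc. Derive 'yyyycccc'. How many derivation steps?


Derivation: S => ySc => yyScc => yyySccc => yyyycccc
Steps: 4


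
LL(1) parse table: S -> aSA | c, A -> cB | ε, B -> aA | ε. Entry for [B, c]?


For [B, c]: ε is nullable and 'c' ∈ FOLLOW(B)
Entry: B -> ε


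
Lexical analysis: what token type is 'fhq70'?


Pattern: letter/underscore followed by alphanumerics, not a keyword
Type: IDENTIFIER


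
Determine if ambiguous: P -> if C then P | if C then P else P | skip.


dangling else: 'if C then if C then skip else skip' parses two ways
Ambiguous


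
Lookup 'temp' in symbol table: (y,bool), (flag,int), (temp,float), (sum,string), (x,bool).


Lookup 'temp' → type float


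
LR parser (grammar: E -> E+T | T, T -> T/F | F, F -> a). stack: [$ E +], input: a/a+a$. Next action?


no handle ('E+' is not any RHS); shift 'a'
Action: shift


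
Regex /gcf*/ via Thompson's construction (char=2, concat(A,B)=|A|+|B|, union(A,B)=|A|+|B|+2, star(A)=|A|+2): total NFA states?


Syntax tree has 3 char leaf(s), 0 union(s), 1 star(s)
chars contribute 3×2 = 6; each union adds +2; each star adds +2
Total: 6 + 0 + 2 = 8 states


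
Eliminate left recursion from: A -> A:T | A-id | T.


Left-recursive alternatives: A:T, A-id; non-recursive: T
Introduce A': A -> TA', A' -> :TA' | -idA' | ε


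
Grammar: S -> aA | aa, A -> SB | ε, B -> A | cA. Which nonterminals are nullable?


A nonterminal is nullable iff some alternative derives ε (directly, or every symbol in it is nullable)
Nullable: {A, B}


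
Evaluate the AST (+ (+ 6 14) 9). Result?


Evaluate inner: (+ 6 14) = 20
Evaluate root: (+ 20 9) = 29
Result: 29


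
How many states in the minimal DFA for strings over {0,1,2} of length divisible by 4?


Track length mod 4: states 0..3, accept at 0
Minimal DFA: 4 states


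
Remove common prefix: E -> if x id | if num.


Common prefix: 'if'
Factored: E -> if E', E' -> x id | num


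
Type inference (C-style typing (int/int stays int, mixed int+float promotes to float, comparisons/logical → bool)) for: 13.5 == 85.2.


Operand types: float == float
Rule: comparison yields bool
Result type: bool


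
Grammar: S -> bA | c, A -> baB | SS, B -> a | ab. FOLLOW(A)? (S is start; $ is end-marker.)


$ ∈ FOLLOW(S). For each A -> αBβ: add FIRST(β)\{ε} to FOLLOW(B); if β nullable, add FOLLOW(A).
FOLLOW(A) = {$, b, c}


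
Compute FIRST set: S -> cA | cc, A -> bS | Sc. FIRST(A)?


Per alternative of A: FIRST(bS) = {b}; FIRST(Sc) = {c}
FIRST(A) = {b, c}


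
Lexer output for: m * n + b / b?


Scan left to right, longest-match per lexeme
Tokens: ID(m), OP(*), ID(n), OP(+), ID(b), OP(/), ID(b)


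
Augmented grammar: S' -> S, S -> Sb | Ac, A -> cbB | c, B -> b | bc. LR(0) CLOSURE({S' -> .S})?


Start: S' -> .S
For each item with dot before a nonterminal B, add B -> .γ for every B-production
Closure: [S' -> .S, S -> .Sb, S -> .Ac, A -> .cbB, A -> .c]


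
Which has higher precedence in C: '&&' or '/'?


'/' is multiplicative (level 10); '&&' is logical AND (level 2)
Higher level binds tighter
'/' has higher precedence than '&&'


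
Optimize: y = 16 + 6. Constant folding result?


16 + 6 = 22 at compile time
Optimized: y = 22


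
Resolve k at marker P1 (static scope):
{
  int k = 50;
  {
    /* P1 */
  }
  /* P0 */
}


P1's block does not declare k; resolves to the enclosing declaration at depth 0
k = 50


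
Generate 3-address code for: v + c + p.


Break into single-operator statements:
t1 = v + c
t2 = t1 + p


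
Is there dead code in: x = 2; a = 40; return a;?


x is assigned but never read
Dead: 'x = 2'


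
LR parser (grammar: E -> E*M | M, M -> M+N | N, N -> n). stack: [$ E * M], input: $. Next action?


handle 'E*M' on top; lookahead ∈ FOLLOW(E) = {*, $}
Action: reduce (E -> E*M)


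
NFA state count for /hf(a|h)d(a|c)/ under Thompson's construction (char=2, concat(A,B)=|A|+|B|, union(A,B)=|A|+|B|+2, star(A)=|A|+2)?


Syntax tree has 7 char leaf(s), 2 union(s), 0 star(s)
chars contribute 7×2 = 14; each union adds +2; each star adds +2
Total: 14 + 4 + 0 = 18 states


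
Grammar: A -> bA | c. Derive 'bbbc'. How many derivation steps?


Derivation: A => bA => bbA => bbbA => bbbc
Steps: 4


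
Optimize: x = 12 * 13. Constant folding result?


12 * 13 = 156 at compile time
Optimized: x = 156


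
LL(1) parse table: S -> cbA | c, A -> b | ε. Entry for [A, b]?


For [A, b]: 'b' ∈ FIRST(b)
Entry: A -> b


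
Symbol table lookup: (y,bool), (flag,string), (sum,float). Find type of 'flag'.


Lookup 'flag' → type string
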